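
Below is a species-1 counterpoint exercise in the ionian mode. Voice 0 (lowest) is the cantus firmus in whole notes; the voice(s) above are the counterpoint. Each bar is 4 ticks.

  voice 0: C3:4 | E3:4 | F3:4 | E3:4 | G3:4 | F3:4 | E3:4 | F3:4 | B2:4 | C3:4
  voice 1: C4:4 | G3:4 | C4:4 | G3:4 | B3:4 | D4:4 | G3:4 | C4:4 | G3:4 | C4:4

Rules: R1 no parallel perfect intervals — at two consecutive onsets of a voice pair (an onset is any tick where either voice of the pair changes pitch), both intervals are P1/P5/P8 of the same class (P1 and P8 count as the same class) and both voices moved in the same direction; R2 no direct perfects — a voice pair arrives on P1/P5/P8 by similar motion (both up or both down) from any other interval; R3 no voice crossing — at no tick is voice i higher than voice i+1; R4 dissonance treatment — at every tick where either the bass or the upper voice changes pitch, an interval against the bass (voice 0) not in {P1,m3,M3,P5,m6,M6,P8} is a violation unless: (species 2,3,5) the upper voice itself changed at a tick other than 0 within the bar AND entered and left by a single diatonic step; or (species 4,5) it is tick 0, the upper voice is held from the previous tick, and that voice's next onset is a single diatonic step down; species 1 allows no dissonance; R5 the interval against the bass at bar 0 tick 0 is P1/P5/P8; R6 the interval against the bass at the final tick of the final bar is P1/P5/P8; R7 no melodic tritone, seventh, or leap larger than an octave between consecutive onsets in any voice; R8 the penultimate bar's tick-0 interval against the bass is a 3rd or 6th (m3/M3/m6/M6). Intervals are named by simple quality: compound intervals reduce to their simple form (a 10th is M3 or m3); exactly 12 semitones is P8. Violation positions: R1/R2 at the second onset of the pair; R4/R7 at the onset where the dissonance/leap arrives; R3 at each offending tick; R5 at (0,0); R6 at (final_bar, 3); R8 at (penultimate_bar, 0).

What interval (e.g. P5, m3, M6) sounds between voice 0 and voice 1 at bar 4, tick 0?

M3

voice 0=G3 voice 1=B3 -> M3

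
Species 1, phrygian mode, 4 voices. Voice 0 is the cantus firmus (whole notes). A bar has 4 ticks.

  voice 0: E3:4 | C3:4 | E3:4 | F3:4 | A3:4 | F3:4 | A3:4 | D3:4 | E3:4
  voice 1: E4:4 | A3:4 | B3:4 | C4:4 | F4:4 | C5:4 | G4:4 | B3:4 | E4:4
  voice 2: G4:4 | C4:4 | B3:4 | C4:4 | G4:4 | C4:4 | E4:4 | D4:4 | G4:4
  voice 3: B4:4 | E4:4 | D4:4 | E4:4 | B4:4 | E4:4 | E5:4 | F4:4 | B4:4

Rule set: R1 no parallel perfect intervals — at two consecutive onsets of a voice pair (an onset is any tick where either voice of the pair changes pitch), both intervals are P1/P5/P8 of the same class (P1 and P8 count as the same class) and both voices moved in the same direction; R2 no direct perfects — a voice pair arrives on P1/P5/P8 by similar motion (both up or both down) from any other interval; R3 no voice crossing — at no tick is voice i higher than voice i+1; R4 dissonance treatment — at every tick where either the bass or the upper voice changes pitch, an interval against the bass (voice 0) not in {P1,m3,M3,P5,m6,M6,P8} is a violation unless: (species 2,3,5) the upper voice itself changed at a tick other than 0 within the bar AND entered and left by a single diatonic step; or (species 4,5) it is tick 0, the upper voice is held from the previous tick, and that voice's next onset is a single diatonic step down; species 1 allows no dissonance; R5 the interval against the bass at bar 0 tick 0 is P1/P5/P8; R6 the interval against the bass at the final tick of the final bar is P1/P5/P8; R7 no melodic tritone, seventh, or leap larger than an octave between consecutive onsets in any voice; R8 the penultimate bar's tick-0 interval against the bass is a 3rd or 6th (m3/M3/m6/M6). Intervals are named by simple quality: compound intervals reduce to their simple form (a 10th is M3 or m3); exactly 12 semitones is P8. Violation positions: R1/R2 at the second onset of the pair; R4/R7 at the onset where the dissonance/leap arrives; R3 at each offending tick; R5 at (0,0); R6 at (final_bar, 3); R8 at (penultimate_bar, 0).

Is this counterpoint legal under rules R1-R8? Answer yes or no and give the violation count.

bar 0: v0=E3 v1=E4 v2=G4 v3=B4 (P5)
bar 1: v0=C3 v1=A3 v2=C4 v3=E4 (M3)
bar 2: v0=E3 v1=B3 v2=B3 v3=D4 (m7)
bar 3: v0=F3 v1=C4 v2=C4 v3=E4 (M7)
bar 4: v0=A3 v1=F4 v2=G4 v3=B4 (M2)
bar 5: v0=F3 v1=C5 v2=C4 v3=E4 (M7)
bar 6: v0=A3 v1=G4 v2=E4 v3=E5 (P5)
bar 7: v0=D3 v1=B3 v2=D4 v3=F4 (m3)
bar 8: v0=E3 v1=E4 v2=G4 v3=B4 (P5)
  R5 @ bar0.0: opens on m3
  R1 @ bar1.0: E4/B4 P5 -> A3/E4 P5 similar
  R2 @ bar1.0: E3/G4 m3 -> C3/C4 P8 similar
  R2 @ bar2.0: C3/A3 M6 -> E3/B3 P5 similar
  R4 @ bar2.0: E3/D4 m7 untreated
  R1 @ bar3.0: E3/B3 P5 -> F3/C4 P5 similar
  R1 @ bar3.0: E3/B3 P5 -> F3/C4 P5 similar
  R1 @ bar3.0: B3/B3 P1 -> C4/C4 P1 similar
  R4 @ bar3.0: F3/E4 M7 untreated
  R4 @ bar4.0: A3/G4 m7 untreated
  R4 @ bar4.0: A3/B4 M2 untreated
  R2 @ bar5.0: A3/G4 m7 -> F3/C4 P5 similar
  R3 @ bar5.0: C5 above C4
  R4 @ bar5.0: F3/E4 M7 untreated
  R3 @ bar5.1: C5 above C4
  R3 @ bar5.2: C5 above C4
  R3 @ bar5.3: C5 above C4
  R1 @ bar6.0: F3/C4 P5 -> A3/E4 P5 similar
  R2 @ bar6.0: F3/E4 M7 -> A3/E5 P5 similar
  R2 @ bar6.0: C4/E4 M3 -> E4/E5 P8 similar
  R3 @ bar6.0: G4 above E4
  R4 @ bar6.0: A3/G4 m7 untreated
  R3 @ bar6.1: G4 above E4
  R3 @ bar6.2: G4 above E4
  R3 @ bar6.3: G4 above E4
  R2 @ bar7.0: A3/E4 P5 -> D3/D4 P8 similar
  R7 @ bar7.0: E5->F4 leap 11st
  R8 @ bar7.0: penult P8 not 3rd/6th
  R2 @ bar8.0: D3/B3 M6 -> E3/E4 P8 similar
  R2 @ bar8.0: D3/F4 m3 -> E3/B4 P5 similar
  R2 @ bar8.0: B3/F4 TT -> E4/B4 P5 similar
  R7 @ bar8.0: F4->B4 leap 6st
  R6 @ bar8.3: closes on m3

No (33 violations)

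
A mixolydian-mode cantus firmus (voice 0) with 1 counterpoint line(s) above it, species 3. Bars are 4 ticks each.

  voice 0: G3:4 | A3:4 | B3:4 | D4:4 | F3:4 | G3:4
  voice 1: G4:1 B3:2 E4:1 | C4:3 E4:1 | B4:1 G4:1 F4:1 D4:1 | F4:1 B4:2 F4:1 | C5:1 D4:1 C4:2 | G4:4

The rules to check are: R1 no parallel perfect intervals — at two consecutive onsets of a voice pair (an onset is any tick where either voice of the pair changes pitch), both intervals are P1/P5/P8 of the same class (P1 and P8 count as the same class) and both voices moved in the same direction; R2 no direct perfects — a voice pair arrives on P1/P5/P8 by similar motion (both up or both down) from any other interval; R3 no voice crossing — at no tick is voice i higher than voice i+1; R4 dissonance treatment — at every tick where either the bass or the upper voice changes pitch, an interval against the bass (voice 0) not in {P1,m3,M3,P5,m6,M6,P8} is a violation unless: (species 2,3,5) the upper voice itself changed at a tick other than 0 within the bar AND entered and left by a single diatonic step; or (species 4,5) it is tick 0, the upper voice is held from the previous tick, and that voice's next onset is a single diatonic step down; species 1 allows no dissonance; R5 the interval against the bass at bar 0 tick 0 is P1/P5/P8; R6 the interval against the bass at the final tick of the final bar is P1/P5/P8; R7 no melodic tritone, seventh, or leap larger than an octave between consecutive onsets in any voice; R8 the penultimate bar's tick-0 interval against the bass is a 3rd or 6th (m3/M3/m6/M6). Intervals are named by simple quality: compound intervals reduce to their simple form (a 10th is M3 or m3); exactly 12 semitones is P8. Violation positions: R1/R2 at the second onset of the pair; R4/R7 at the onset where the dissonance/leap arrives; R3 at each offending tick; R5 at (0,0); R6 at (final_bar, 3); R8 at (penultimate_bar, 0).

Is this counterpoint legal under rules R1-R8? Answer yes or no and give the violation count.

No (7 violations)

bar 0: v0=G3 v1=G4 (P8)
bar 1: v0=A3 v1=C4 (m3)
bar 2: v0=B3 v1=B4 (P8)
bar 3: v0=D4 v1=F4 (m3)
bar 4: v0=F3 v1=C5 (P5)
bar 5: v0=G3 v1=G4 (P8)
  R2 @ bar2.0: A3/E4 P5 -> B3/B4 P8 similar
  R4 @ bar2.2: B3/F4 TT untreated
  R7 @ bar3.1: F4->B4 leap 6st
  R7 @ bar3.3: B4->F4 leap 6st
  R8 @ bar4.0: penult P5 not 3rd/6th
  R7 @ bar4.1: C5->D4 leap 10st
  R2 @ bar5.0: F3/C4 P5 -> G3/G4 P8 similar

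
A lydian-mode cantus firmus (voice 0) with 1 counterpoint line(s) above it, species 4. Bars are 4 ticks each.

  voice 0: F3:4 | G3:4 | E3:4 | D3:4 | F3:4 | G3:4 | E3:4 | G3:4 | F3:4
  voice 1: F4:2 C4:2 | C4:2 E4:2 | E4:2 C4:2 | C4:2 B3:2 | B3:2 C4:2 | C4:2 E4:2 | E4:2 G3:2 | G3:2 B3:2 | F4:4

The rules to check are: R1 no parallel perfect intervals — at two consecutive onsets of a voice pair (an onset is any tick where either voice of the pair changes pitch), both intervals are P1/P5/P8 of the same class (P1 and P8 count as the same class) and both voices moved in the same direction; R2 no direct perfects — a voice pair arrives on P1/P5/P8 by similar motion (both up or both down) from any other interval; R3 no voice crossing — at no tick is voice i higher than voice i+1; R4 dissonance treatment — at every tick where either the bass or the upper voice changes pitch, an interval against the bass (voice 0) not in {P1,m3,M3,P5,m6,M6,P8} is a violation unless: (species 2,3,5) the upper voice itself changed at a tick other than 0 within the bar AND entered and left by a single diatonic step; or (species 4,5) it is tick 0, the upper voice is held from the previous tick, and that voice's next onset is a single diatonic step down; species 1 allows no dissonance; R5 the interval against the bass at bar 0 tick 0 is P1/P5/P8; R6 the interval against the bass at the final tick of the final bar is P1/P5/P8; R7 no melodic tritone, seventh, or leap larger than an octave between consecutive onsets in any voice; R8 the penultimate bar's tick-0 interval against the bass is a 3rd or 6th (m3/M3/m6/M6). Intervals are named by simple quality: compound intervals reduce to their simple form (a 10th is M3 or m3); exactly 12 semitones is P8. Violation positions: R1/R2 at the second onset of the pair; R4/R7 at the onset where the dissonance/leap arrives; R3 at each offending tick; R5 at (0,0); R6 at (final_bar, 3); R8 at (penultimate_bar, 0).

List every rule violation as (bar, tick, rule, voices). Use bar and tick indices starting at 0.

bar 0: v0=F3 v1=F4 downbeat P8
bar 1: v0=G3 v1=C4 downbeat P4
bar 2: v0=E3 v1=E4 downbeat P8
bar 3: v0=D3 v1=C4 downbeat m7
bar 4: v0=F3 v1=B3 downbeat TT
bar 5: v0=G3 v1=C4 downbeat P4
bar 6: v0=E3 v1=E4 downbeat P8
bar 7: v0=G3 v1=G3 downbeat P1
bar 8: v0=F3 v1=F4 downbeat P8
  -> R4 @ bar 1 tick 0 v(0, 1): G3/C4 P4 untreated
  -> R4 @ bar 4 tick 0 v(0, 1): F3/B3 TT untreated
  -> R4 @ bar 5 tick 0 v(0, 1): G3/C4 P4 untreated
  -> R8 @ bar 7 tick 0 v(0, 1): penult P1 not 3rd/6th
  -> R7 @ bar 8 tick 0 v(1,): B3->F4 leap 6st

(1, 0, R4, (0, 1))
(4, 0, R4, (0, 1))
(5, 0, R4, (0, 1))
(7, 0, R8, (0, 1))
(8, 0, R7, (1,))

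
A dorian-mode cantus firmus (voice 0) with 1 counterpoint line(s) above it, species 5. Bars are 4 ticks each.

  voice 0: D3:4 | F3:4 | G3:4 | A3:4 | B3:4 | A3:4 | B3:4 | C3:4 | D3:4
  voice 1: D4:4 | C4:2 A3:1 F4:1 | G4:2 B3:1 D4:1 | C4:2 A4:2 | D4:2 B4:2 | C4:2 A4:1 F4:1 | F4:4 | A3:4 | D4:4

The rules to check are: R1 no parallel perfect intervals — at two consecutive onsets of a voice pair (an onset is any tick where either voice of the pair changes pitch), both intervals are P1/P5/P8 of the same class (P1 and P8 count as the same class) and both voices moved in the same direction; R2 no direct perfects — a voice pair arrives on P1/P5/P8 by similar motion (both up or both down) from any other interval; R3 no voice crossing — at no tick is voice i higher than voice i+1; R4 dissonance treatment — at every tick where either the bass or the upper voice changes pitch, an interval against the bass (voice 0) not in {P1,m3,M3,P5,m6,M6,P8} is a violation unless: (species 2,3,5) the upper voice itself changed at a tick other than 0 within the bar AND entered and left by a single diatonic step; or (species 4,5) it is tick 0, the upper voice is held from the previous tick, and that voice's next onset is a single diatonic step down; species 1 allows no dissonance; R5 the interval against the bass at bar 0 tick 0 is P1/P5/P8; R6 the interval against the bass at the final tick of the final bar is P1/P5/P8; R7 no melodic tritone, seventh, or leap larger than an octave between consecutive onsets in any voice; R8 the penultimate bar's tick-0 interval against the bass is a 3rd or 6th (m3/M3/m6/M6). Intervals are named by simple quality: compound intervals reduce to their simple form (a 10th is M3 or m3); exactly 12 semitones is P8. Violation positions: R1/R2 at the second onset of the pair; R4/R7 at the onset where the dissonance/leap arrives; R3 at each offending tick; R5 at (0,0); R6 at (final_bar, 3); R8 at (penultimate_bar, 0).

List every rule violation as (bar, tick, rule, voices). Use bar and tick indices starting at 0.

bar 0: v0=D3 v1=D4 downbeat P8
bar 1: v0=F3 v1=C4 downbeat P5
bar 2: v0=G3 v1=G4 downbeat P8
bar 3: v0=A3 v1=C4 downbeat m3
bar 4: v0=B3 v1=D4 downbeat m3
bar 5: v0=A3 v1=C4 downbeat m3
bar 6: v0=B3 v1=F4 downbeat TT
bar 7: v0=C3 v1=A3 downbeat M6
bar 8: v0=D3 v1=D4 downbeat P8
  -> R1 @ bar 2 tick 0 v(0, 1): F3/F4 P8 -> G3/G4 P8 similar
  -> R7 @ bar 5 tick 0 v(1,): B4->C4 leap 11st
  -> R4 @ bar 6 tick 0 v(0, 1): B3/F4 TT untreated
  -> R7 @ bar 7 tick 0 v(0,): B3->C3 leap 11st
  -> R2 @ bar 8 tick 0 v(0, 1): C3/A3 M6 -> D3/D4 P8 similar

(2, 0, R1, (0, 1))
(5, 0, R7, (1,))
(6, 0, R4, (0, 1))
(7, 0, R7, (0,))
(8, 0, R2, (0, 1))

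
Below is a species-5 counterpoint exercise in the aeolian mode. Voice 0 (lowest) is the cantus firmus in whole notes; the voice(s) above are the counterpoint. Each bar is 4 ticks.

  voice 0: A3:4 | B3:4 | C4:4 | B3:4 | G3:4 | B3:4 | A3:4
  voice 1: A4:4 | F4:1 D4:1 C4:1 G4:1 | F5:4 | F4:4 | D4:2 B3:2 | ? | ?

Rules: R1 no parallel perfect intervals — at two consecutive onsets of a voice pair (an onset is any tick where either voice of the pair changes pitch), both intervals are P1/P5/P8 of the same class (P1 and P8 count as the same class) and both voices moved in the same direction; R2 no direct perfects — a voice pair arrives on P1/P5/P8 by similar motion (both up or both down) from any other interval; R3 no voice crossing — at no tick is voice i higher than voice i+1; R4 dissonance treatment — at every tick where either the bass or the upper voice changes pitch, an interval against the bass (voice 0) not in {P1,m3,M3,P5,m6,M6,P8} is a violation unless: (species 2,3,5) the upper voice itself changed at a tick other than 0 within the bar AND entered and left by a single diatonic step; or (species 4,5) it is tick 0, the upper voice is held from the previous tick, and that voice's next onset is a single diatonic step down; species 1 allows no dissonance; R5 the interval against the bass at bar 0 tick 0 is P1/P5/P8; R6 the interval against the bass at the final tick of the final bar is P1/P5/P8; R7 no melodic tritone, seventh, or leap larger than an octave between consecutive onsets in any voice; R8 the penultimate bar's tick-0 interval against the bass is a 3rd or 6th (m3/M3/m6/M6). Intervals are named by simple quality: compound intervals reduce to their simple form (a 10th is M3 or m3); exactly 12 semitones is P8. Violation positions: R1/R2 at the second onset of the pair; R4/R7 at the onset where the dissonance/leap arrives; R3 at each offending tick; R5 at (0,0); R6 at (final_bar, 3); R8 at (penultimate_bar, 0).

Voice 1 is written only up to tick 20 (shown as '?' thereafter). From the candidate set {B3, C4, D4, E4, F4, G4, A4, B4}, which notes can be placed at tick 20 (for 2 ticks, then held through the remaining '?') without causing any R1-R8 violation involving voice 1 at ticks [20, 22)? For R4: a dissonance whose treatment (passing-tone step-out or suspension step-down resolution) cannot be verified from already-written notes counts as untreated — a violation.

B3: violates R8
C4: violates R4,R8
D4: legal
E4: violates R4,R8
F4: violates R4,R7,R8
G4: legal
A4: violates R4,R7,R8
B4: violates R2,R8

{D4, G4}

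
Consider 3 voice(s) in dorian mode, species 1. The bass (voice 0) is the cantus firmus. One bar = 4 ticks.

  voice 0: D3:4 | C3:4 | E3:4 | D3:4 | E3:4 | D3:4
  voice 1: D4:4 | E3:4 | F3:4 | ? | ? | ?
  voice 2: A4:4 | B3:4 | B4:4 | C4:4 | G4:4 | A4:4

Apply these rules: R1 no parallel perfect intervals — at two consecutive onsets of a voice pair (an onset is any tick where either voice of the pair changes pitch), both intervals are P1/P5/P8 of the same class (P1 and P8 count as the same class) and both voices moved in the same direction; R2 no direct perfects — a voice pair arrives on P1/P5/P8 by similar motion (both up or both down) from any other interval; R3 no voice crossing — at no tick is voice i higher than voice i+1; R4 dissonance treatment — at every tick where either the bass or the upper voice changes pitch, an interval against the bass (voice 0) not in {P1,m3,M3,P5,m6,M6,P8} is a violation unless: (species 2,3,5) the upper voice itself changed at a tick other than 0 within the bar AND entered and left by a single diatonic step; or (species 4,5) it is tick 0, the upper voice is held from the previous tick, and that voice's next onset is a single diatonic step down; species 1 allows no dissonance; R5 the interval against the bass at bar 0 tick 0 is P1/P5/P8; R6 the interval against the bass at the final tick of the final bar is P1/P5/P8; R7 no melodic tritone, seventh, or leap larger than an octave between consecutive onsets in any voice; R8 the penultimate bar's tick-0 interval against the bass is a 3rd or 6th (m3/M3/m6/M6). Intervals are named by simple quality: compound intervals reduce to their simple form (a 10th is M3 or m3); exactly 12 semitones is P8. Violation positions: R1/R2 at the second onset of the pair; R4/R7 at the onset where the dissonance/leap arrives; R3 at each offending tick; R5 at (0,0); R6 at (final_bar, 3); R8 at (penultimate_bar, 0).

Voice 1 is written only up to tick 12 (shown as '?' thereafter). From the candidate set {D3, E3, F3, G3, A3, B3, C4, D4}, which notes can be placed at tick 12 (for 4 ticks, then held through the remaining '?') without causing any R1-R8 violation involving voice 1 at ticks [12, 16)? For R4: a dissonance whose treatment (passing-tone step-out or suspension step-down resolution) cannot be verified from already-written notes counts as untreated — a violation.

D3: violates R2
E3: violates R4
F3: legal
G3: violates R4
A3: legal
B3: violates R7
C4: violates R4
D4: violates R3

{A3, F3}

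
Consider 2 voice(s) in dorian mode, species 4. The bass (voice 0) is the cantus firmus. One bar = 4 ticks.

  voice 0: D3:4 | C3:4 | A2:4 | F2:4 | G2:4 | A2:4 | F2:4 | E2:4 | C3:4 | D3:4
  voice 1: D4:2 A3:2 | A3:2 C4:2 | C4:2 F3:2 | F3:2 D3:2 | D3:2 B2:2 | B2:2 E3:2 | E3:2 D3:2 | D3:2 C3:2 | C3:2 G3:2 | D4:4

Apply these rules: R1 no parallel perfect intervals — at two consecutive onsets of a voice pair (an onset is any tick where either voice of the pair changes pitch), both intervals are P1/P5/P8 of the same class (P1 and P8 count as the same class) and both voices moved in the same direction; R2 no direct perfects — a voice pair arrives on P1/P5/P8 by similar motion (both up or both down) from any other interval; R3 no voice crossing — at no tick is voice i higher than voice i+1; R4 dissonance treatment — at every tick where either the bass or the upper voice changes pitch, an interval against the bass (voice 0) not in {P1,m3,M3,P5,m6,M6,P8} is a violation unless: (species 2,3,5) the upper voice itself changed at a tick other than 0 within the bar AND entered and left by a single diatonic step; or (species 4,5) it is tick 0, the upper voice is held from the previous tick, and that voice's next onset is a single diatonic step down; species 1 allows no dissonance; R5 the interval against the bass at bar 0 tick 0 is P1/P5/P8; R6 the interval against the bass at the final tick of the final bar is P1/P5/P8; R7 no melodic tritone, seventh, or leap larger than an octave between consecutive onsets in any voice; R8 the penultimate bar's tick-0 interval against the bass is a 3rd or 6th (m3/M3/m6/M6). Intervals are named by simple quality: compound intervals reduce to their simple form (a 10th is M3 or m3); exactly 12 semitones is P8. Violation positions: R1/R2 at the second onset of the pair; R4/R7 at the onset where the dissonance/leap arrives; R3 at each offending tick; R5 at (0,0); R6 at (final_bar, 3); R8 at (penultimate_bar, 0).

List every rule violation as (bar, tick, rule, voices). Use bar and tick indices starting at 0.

bar 0: v0=D3 v1=D4 downbeat P8
bar 1: v0=C3 v1=A3 downbeat M6
bar 2: v0=A2 v1=C4 downbeat m3
bar 3: v0=F2 v1=F3 downbeat P8
bar 4: v0=G2 v1=D3 downbeat P5
bar 5: v0=A2 v1=B2 downbeat M2
bar 6: v0=F2 v1=E3 downbeat M7
bar 7: v0=E2 v1=D3 downbeat m7
bar 8: v0=C3 v1=C3 downbeat P1
bar 9: v0=D3 v1=D4 downbeat P8
  -> R4 @ bar 5 tick 0 v(0, 1): A2/B2 M2 untreated
  -> R8 @ bar 8 tick 0 v(0, 1): penult P1 not 3rd/6th
  -> R2 @ bar 9 tick 0 v(0, 1): C3/G3 P5 -> D3/D4 P8 similar

(5, 0, R4, (0, 1))
(8, 0, R8, (0, 1))
(9, 0, R2, (0, 1))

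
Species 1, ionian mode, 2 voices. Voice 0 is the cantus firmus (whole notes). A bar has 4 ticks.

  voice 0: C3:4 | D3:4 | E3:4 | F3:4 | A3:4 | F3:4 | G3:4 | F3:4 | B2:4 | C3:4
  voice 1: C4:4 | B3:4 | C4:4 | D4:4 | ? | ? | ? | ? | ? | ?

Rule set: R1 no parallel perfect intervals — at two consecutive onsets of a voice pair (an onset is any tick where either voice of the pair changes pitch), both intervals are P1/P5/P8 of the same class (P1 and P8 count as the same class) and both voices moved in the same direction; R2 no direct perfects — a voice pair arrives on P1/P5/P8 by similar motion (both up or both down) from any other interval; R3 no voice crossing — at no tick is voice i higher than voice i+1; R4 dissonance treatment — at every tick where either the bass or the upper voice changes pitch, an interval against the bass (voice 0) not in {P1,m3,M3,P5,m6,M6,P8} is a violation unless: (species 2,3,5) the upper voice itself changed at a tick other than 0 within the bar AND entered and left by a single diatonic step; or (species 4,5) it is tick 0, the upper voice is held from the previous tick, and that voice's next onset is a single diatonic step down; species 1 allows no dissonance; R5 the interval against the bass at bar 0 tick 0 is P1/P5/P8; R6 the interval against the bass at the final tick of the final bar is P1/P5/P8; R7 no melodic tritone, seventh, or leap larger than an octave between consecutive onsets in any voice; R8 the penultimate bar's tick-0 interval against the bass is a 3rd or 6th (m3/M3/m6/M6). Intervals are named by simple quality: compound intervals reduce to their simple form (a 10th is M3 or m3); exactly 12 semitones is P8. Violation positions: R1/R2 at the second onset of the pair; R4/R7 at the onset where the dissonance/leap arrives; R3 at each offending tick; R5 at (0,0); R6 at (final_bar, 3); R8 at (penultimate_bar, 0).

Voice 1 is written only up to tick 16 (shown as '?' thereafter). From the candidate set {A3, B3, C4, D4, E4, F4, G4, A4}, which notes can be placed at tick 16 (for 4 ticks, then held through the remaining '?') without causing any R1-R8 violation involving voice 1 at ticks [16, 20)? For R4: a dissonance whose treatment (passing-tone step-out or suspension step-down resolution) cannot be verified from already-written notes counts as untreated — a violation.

A3: legal
B3: violates R4
C4: legal
D4: violates R4
E4: violates R2
F4: legal
G4: violates R4
A4: violates R2

{A3, C4, F4}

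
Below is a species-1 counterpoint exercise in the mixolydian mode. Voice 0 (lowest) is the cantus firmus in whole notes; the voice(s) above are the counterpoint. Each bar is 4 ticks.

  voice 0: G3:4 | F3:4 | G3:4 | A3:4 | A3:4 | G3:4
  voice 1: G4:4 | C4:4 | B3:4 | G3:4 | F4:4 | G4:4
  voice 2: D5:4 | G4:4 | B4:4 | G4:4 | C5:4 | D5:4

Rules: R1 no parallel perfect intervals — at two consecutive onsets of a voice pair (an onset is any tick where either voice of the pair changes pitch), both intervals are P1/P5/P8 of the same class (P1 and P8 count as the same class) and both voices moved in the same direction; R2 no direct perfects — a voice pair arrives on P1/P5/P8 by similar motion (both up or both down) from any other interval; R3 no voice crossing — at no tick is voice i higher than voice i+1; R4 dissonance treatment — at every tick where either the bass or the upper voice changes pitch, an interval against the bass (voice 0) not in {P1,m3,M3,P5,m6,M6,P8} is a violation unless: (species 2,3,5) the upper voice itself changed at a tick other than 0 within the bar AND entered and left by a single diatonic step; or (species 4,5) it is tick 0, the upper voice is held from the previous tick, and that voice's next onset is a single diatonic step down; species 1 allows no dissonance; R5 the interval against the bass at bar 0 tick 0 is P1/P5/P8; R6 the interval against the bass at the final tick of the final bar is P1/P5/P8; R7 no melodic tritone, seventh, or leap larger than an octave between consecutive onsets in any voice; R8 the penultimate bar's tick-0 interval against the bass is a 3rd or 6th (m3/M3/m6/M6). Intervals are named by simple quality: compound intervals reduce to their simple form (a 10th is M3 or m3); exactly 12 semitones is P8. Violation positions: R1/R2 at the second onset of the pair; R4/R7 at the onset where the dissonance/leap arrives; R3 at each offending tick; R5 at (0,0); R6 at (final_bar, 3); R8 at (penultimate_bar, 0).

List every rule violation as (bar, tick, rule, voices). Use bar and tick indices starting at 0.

bar 0: v0=G3 v1=G4 v2=D5 downbeat P5
bar 1: v0=F3 v1=C4 v2=G4 downbeat M2
bar 2: v0=G3 v1=B3 v2=B4 downbeat M3
bar 3: v0=A3 v1=G3 v2=G4 downbeat m7
bar 4: v0=A3 v1=F4 v2=C5 downbeat m3
bar 5: v0=G3 v1=G4 v2=D5 downbeat P5
  -> R1 @ bar 1 tick 0 v(1, 2): G4/D5 P5 -> C4/G4 P5 similar
  -> R2 @ bar 1 tick 0 v(0, 1): G3/G4 P8 -> F3/C4 P5 similar
  -> R4 @ bar 1 tick 0 v(0, 2): F3/G4 M2 untreated
  -> R1 @ bar 3 tick 0 v(1, 2): B3/B4 P8 -> G3/G4 P8 similar
  -> R3 @ bar 3 tick 0 v(0, 1): A3 above G3
  -> R4 @ bar 3 tick 0 v(0, 1): A3/G3 M2 untreated
  -> R4 @ bar 3 tick 0 v(0, 2): A3/G4 m7 untreated
  -> R3 @ bar 3 tick 1 v(0, 1): A3 above G3
  -> R3 @ bar 3 tick 2 v(0, 1): A3 above G3
  -> R3 @ bar 3 tick 3 v(0, 1): A3 above G3
  -> R2 @ bar 4 tick 0 v(1, 2): G3/G4 P8 -> F4/C5 P5 similar
  -> R7 @ bar 4 tick 0 v(1,): G3->F4 leap 10st
  -> R1 @ bar 5 tick 0 v(1, 2): F4/C5 P5 -> G4/D5 P5 similar

(1, 0, R1, (1, 2))
(1, 0, R2, (0, 1))
(1, 0, R4, (0, 2))
(3, 0, R1, (1, 2))
(3, 0, R3, (0, 1))
(3, 0, R4, (0, 1))
(3, 0, R4, (0, 2))
(3, 1, R3, (0, 1))
(3, 2, R3, (0, 1))
(3, 3, R3, (0, 1))
(4, 0, R2, (1, 2))
(4, 0, R7, (1,))
(5, 0, R1, (1, 2))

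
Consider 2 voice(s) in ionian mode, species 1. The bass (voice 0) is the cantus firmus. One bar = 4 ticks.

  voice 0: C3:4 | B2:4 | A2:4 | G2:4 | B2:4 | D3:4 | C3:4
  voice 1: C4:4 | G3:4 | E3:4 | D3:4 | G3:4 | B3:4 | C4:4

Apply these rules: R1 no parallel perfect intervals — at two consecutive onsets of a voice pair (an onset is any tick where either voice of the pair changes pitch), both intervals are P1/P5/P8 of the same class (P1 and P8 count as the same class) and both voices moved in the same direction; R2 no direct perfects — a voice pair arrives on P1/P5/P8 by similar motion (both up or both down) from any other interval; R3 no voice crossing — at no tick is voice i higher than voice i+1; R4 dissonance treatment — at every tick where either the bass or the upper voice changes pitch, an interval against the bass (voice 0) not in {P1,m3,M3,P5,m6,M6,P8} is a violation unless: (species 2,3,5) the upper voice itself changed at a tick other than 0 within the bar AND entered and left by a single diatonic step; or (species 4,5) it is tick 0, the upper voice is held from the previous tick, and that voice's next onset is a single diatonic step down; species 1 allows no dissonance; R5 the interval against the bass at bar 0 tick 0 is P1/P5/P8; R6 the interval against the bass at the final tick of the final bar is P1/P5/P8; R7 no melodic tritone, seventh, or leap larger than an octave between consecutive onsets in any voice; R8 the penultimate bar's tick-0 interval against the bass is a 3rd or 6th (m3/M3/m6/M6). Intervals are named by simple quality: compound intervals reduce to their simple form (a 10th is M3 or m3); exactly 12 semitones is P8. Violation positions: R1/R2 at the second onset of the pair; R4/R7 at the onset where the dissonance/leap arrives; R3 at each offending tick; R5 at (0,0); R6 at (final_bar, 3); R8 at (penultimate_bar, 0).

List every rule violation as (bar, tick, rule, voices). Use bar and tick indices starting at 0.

(2, 0, R2, (0, 1))
(3, 0, R1, (0, 1))

bar 0: v0=C3 v1=C4 downbeat P8
bar 1: v0=B2 v1=G3 downbeat m6
bar 2: v0=A2 v1=E3 downbeat P5
bar 3: v0=G2 v1=D3 downbeat P5
bar 4: v0=B2 v1=G3 downbeat m6
bar 5: v0=D3 v1=B3 downbeat M6
bar 6: v0=C3 v1=C4 downbeat P8
  -> R2 @ bar 2 tick 0 v(0, 1): B2/G3 m6 -> A2/E3 P5 similar
  -> R1 @ bar 3 tick 0 v(0, 1): A2/E3 P5 -> G2/D3 P5 similar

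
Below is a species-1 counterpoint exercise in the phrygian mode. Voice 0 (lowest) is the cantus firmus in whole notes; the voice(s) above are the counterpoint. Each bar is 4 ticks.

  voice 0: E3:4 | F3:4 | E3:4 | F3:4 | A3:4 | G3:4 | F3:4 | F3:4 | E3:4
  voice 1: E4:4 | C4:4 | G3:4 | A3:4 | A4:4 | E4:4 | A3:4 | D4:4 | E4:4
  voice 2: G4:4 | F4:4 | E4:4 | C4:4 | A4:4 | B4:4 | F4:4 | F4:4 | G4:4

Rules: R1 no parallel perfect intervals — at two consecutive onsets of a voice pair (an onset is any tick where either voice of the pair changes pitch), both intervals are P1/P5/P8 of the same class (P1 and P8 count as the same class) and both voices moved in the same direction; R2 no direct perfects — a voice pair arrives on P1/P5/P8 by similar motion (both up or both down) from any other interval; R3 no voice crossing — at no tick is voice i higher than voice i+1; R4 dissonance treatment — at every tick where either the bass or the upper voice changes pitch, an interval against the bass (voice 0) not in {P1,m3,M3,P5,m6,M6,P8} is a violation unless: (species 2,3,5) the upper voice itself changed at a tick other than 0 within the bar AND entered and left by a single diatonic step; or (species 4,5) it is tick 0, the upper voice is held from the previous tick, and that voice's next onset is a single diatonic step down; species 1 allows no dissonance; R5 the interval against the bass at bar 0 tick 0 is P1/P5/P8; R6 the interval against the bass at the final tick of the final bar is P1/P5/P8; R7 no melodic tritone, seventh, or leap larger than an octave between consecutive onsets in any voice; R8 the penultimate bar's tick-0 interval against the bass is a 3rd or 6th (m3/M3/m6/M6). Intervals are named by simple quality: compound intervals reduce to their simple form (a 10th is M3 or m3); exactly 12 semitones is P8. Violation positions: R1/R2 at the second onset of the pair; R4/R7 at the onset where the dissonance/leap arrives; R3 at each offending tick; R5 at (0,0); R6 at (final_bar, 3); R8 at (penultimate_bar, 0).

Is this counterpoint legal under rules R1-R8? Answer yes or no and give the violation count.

bar 0: v0=E3 v1=E4 v2=G4 (m3)
bar 1: v0=F3 v1=C4 v2=F4 (P8)
bar 2: v0=E3 v1=G3 v2=E4 (P8)
bar 3: v0=F3 v1=A3 v2=C4 (P5)
bar 4: v0=A3 v1=A4 v2=A4 (P8)
bar 5: v0=G3 v1=E4 v2=B4 (M3)
bar 6: v0=F3 v1=A3 v2=F4 (P8)
bar 7: v0=F3 v1=D4 v2=F4 (P8)
bar 8: v0=E3 v1=E4 v2=G4 (m3)
  R5 @ bar0.0: opens on m3
  R1 @ bar2.0: F3/F4 P8 -> E3/E4 P8 similar
  R2 @ bar4.0: F3/A3 M3 -> A3/A4 P8 similar
  R2 @ bar4.0: F3/C4 P5 -> A3/A4 P8 similar
  R2 @ bar4.0: A3/C4 m3 -> A4/A4 P1 similar
  R2 @ bar6.0: G3/B4 M3 -> F3/F4 P8 similar
  R7 @ bar6.0: B4->F4 leap 6st
  R8 @ bar7.0: penult P8 not 3rd/6th
  R6 @ bar8.3: closes on m3

No (9 violations)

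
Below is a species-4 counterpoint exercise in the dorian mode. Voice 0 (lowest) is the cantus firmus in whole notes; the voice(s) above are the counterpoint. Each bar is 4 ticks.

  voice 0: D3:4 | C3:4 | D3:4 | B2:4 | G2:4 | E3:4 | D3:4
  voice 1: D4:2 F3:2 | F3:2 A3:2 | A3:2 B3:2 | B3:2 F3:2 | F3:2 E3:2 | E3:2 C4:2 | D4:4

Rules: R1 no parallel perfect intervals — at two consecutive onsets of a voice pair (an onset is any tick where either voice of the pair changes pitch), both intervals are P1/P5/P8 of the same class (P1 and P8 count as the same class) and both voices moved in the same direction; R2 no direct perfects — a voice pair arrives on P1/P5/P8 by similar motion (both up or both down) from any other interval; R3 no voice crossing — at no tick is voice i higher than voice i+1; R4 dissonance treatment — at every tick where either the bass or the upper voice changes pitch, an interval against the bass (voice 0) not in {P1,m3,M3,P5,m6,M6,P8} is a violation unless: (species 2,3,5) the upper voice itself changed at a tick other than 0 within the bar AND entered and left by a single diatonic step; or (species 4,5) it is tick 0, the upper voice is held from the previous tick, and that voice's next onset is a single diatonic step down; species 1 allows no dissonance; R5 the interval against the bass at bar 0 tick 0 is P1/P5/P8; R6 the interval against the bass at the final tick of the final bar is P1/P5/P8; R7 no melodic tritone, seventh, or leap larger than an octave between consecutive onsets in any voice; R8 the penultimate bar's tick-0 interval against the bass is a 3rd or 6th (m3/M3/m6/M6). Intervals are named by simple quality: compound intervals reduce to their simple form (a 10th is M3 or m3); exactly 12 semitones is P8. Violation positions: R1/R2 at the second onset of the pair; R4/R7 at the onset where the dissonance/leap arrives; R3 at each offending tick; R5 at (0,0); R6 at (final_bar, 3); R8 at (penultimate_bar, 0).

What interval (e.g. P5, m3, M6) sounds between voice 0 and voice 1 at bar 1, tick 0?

voice 0=C3 voice 1=F3 -> P4

P4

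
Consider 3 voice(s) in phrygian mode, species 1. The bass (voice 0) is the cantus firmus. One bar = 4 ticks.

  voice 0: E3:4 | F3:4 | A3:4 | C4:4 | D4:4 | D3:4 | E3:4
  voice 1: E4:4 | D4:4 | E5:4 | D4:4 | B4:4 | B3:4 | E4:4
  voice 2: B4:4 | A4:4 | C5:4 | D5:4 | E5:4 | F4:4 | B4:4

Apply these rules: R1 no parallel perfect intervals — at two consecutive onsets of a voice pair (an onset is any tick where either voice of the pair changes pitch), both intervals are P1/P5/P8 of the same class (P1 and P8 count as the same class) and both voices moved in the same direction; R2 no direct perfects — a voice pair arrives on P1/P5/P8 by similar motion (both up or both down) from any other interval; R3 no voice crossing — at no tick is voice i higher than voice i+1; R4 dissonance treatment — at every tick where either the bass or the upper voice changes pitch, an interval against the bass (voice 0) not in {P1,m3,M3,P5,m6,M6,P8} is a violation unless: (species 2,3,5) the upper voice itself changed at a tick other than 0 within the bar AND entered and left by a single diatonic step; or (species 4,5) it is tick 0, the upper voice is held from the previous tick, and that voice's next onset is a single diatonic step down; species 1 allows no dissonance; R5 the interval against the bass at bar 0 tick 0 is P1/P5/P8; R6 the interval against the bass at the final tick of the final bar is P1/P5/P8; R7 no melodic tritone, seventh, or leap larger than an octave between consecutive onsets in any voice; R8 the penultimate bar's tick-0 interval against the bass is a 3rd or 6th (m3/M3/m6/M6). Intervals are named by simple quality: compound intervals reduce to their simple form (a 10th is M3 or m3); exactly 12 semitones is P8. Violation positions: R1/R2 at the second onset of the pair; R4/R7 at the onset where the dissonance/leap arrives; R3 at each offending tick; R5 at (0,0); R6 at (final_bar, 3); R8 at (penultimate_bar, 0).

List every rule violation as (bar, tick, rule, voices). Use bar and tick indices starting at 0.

bar 0: v0=E3 v1=E4 v2=B4 downbeat P5
bar 1: v0=F3 v1=D4 v2=A4 downbeat M3
bar 2: v0=A3 v1=E5 v2=C5 downbeat m3
bar 3: v0=C4 v1=D4 v2=D5 downbeat M2
bar 4: v0=D4 v1=B4 v2=E5 downbeat M2
bar 5: v0=D3 v1=B3 v2=F4 downbeat m3
bar 6: v0=E3 v1=E4 v2=B4 downbeat P5
  -> R1 @ bar 1 tick 0 v(1, 2): E4/B4 P5 -> D4/A4 P5 similar
  -> R2 @ bar 2 tick 0 v(0, 1): F3/D4 M6 -> A3/E5 P5 similar
  -> R3 @ bar 2 tick 0 v(1, 2): E5 above C5
  -> R7 @ bar 2 tick 0 v(1,): D4->E5 leap 14st
  -> R3 @ bar 2 tick 1 v(1, 2): E5 above C5
  -> R3 @ bar 2 tick 2 v(1, 2): E5 above C5
  -> R3 @ bar 2 tick 3 v(1, 2): E5 above C5
  -> R4 @ bar 3 tick 0 v(0, 1): C4/D4 M2 untreated
  -> R4 @ bar 3 tick 0 v(0, 2): C4/D5 M2 untreated
  -> R7 @ bar 3 tick 0 v(1,): E5->D4 leap 14st
  -> R4 @ bar 4 tick 0 v(0, 2): D4/E5 M2 untreated
  -> R7 @ bar 5 tick 0 v(2,): E5->F4 leap 11st
  -> R2 @ bar 6 tick 0 v(0, 1): D3/B3 M6 -> E3/E4 P8 similar
  -> R2 @ bar 6 tick 0 v(0, 2): D3/F4 m3 -> E3/B4 P5 similar
  -> R2 @ bar 6 tick 0 v(1, 2): B3/F4 TT -> E4/B4 P5 similar
  -> R7 @ bar 6 tick 0 v(2,): F4->B4 leap 6st

(1, 0, R1, (1, 2))
(2, 0, R2, (0, 1))
(2, 0, R3, (1, 2))
(2, 0, R7, (1,))
(2, 1, R3, (1, 2))
(2, 2, R3, (1, 2))
(2, 3, R3, (1, 2))
(3, 0, R4, (0, 1))
(3, 0, R4, (0, 2))
(3, 0, R7, (1,))
(4, 0, R4, (0, 2))
(5, 0, R7, (2,))
(6, 0, R2, (0, 1))
(6, 0, R2, (0, 2))
(6, 0, R2, (1, 2))
(6, 0, R7, (2,))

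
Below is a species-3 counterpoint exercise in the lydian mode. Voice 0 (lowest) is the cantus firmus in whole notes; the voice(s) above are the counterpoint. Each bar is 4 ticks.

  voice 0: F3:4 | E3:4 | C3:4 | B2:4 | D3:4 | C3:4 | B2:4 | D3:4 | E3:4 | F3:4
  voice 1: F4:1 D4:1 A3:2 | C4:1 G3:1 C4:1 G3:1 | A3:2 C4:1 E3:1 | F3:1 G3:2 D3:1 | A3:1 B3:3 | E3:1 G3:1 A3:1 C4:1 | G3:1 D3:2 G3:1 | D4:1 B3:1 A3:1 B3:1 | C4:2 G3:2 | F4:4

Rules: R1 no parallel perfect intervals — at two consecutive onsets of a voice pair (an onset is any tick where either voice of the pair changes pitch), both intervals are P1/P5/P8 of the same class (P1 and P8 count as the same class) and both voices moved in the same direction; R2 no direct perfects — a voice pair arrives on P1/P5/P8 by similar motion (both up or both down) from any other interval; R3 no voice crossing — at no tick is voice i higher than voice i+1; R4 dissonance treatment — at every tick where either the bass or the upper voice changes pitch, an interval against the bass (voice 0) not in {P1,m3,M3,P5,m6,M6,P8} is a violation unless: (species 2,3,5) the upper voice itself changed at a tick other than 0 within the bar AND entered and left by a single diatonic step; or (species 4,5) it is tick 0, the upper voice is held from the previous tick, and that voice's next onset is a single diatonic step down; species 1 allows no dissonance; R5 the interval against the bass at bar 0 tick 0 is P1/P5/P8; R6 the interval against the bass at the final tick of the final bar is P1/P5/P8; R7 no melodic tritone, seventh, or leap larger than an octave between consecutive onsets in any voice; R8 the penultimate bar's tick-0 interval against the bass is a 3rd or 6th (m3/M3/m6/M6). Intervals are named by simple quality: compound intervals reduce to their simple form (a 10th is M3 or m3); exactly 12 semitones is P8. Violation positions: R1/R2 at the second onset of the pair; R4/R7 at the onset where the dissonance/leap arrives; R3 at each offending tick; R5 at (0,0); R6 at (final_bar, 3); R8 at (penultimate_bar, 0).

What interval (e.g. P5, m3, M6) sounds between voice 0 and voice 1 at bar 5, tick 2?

voice 0=C3 voice 1=A3 -> M6

M6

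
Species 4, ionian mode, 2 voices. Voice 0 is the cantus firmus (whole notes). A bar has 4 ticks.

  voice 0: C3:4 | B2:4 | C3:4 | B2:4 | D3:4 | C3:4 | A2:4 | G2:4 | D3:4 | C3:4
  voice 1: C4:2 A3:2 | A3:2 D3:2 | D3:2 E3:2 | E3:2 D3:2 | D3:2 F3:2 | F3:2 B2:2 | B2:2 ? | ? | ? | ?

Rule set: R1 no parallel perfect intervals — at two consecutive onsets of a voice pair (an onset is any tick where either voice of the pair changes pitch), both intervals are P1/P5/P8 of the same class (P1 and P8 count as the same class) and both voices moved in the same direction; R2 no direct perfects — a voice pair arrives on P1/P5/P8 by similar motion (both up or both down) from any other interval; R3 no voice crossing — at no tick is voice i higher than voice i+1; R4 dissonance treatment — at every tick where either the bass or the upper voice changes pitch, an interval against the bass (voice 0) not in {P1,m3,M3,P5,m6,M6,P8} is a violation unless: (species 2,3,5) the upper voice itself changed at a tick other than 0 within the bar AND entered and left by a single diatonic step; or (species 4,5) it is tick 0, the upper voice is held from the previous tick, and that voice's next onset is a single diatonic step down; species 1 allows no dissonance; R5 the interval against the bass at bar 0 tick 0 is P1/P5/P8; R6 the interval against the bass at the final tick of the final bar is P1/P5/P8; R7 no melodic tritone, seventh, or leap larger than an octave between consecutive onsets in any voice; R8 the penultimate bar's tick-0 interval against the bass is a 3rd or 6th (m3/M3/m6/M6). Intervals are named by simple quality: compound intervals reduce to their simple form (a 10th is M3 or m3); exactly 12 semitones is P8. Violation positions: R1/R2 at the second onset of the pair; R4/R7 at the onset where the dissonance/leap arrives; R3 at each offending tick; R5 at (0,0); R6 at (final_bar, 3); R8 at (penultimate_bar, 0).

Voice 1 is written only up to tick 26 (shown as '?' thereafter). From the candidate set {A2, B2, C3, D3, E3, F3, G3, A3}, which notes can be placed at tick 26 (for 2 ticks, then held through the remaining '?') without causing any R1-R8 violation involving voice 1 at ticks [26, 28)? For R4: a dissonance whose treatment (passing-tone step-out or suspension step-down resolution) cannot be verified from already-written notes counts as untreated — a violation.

A2: legal
B2: legal
C3: legal
D3: violates R4
E3: legal
F3: violates R7
G3: violates R4
A3: violates R7

{A2, B2, C3, E3}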